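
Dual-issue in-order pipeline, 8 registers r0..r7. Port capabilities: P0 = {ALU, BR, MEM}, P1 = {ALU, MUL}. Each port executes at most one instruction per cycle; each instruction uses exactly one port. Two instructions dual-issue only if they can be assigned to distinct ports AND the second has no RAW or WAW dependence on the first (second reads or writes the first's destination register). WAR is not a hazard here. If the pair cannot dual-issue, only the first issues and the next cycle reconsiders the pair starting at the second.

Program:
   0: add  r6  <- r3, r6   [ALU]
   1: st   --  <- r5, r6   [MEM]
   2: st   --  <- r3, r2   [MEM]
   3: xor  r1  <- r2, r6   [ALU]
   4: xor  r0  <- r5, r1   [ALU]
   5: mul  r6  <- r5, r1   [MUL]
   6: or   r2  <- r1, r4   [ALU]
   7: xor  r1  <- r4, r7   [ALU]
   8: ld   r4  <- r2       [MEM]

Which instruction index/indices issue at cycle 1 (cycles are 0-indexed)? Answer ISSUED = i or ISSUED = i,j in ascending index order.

ISSUED = 1

t=0 i0:add ; RAW r6
t=1 i1:st ; no-port MEM/MEM
t=2 i2&i3:st xor ; pair
t=3 i4&i5:xor mul ; pair
t=4 i6&i7:or xor ; pair
t=5 i8:ld ; tail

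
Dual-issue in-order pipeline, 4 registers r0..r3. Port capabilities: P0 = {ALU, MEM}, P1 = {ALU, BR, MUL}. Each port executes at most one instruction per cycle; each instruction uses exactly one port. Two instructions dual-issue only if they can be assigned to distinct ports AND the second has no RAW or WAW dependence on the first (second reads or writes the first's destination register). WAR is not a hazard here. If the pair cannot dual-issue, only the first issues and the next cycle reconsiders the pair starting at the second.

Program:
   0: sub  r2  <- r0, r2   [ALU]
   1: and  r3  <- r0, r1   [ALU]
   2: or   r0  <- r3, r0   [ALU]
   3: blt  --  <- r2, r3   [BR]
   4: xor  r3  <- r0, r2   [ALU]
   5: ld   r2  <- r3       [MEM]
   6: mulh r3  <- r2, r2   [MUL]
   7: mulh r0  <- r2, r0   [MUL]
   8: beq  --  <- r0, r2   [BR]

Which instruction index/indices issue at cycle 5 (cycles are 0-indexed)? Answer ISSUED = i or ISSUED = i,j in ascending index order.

0. sub.ALU/and.ALU @i0+i1  | pair
1. or.ALU/blt.BR @i2+i3  | pair
2. xor.ALU @i4  | RAW r3
3. ld.MEM @i5  | RAW r2
4. mulh.MUL @i6  | no-port MUL/MUL
5. mulh.MUL @i7  | no-port MUL/BR
6. beq.BR @i8  | tail

ISSUED = 7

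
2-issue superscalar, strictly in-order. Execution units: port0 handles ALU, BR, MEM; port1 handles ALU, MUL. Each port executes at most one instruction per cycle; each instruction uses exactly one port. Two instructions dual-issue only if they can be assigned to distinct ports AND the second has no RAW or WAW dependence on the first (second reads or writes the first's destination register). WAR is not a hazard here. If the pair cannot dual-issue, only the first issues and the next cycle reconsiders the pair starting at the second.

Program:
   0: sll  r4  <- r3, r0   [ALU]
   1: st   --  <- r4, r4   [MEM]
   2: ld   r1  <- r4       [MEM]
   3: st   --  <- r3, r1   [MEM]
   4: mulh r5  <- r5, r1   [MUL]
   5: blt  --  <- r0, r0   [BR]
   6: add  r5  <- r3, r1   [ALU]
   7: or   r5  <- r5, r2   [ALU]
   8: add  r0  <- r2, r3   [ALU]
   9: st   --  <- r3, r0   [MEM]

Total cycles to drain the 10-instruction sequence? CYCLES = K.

CYCLES = 7

t=0 i0:sll ; RAW r4
t=1 i1:st ; no-port MEM/MEM
t=2 i2:ld ; no-port MEM/MEM
t=3 i3+i4:st;mulh ; 2-wide
t=4 i5+i6:blt;add ; 2-wide
t=5 i7+i8:or;add ; 2-wide
t=6 i9:st ; tail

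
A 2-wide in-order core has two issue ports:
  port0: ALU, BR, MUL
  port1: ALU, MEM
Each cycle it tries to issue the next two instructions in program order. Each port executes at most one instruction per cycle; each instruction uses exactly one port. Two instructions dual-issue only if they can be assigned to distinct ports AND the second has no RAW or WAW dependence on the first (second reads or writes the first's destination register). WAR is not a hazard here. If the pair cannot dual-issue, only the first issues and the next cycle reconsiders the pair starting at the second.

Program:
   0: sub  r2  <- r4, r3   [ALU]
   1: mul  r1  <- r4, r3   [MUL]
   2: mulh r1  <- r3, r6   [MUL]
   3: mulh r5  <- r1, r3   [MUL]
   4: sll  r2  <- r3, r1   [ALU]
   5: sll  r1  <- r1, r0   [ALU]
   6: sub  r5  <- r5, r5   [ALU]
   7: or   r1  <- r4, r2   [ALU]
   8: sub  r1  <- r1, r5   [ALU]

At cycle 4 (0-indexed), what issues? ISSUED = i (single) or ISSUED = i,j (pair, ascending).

ISSUED = 7

#0 head=0: sub.ALU/mul.MUL i0+i1 pair
#1 head=2: mulh.MUL i2 no-port MUL/MUL
#2 head=3: mulh.MUL/sll.ALU i3+i4 pair
#3 head=5: sll.ALU/sub.ALU i5+i6 pair
#4 head=7: or.ALU i7 RAW+WAW r1
#5 head=8: sub.ALU i8 tail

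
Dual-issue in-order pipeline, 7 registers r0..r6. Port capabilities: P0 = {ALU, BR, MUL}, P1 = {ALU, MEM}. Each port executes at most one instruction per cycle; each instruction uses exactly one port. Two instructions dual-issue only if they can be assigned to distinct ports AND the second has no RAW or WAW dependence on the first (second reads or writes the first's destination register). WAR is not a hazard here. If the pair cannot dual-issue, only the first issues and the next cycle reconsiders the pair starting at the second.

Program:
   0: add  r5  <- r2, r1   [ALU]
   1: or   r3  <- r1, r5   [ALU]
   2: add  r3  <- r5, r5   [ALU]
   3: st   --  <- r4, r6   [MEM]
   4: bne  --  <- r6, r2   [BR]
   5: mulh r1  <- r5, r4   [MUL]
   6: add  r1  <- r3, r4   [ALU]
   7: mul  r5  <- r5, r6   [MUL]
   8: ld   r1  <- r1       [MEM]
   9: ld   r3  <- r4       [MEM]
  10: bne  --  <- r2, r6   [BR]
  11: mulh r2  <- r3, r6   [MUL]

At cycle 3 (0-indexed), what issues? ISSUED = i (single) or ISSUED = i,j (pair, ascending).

0. add.ALU @i0  | RAW r5
1. or.ALU @i1  | WAW r3
2. add.ALU/st.MEM @i2/i3  | dual
3. bne.BR @i4  | no-port BR/MUL
4. mulh.MUL @i5  | WAW r1
5. add.ALU/mul.MUL @i6/i7  | dual
6. ld.MEM @i8  | no-port MEM/MEM
7. ld.MEM/bne.BR @i9/i10  | dual
8. mulh.MUL @i11  | tail

ISSUED = 4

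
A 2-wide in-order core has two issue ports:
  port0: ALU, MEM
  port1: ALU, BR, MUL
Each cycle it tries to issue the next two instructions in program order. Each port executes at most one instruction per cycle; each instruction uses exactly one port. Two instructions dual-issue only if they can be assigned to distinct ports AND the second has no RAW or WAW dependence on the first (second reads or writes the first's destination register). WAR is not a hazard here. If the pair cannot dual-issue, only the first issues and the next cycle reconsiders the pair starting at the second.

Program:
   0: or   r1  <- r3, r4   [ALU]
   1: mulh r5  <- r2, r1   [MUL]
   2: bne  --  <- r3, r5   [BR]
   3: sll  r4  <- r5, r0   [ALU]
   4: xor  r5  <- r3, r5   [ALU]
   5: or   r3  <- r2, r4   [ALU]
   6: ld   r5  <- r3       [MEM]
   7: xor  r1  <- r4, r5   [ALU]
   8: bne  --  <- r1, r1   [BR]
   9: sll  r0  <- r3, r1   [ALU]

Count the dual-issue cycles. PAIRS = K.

t=0 i0:or.ALU ; RAW r1
t=1 i1:mulh.MUL ; no-port MUL/BR
t=2 i2+i3:bne.BR sll.ALU ; pair
t=3 i4+i5:xor.ALU or.ALU ; pair
t=4 i6:ld.MEM ; RAW r5
t=5 i7:xor.ALU ; RAW r1
t=6 i8+i9:bne.BR sll.ALU ; pair

PAIRS = 3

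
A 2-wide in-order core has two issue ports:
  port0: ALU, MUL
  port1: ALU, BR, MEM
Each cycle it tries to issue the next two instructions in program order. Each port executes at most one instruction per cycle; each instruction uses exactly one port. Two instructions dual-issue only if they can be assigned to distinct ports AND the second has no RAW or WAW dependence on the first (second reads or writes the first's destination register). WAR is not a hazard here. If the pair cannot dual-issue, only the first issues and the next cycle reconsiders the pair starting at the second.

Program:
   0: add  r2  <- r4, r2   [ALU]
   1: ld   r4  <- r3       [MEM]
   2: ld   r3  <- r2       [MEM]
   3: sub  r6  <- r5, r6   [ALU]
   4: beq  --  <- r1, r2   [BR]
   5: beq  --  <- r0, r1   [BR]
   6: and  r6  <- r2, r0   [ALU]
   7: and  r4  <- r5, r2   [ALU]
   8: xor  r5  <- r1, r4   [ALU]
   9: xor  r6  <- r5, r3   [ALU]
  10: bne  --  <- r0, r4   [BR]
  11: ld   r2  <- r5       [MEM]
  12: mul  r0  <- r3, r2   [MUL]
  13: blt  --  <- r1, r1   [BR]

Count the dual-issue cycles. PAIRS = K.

#0 head=0: add.ALU/ld.MEM i0/i1 2-wide
#1 head=2: ld.MEM/sub.ALU i2/i3 2-wide
#2 head=4: beq.BR i4 no-port BR/BR
#3 head=5: beq.BR/and.ALU i5/i6 2-wide
#4 head=7: and.ALU i7 RAW r4
#5 head=8: xor.ALU i8 RAW r5
#6 head=9: xor.ALU/bne.BR i9/i10 2-wide
#7 head=11: ld.MEM i11 RAW r2
#8 head=12: mul.MUL/blt.BR i12/i13 2-wide

PAIRS = 5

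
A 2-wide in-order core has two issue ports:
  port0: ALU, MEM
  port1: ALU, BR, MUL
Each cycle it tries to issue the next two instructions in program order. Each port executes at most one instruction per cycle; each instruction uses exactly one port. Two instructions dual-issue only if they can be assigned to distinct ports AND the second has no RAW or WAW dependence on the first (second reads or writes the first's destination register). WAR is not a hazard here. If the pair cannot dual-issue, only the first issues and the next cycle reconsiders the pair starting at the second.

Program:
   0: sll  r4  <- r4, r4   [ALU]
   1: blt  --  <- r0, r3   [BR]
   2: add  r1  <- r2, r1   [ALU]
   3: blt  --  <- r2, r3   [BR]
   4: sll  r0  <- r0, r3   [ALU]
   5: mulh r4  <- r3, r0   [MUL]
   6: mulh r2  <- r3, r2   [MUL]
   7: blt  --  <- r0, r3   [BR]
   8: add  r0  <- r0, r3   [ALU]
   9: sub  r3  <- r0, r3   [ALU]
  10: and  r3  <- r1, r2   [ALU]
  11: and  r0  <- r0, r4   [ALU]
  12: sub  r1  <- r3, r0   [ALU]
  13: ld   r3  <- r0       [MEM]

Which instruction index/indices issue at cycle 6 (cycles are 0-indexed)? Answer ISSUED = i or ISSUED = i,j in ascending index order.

ISSUED = 9

t=0 i0,i1:sll/blt ; pair
t=1 i2,i3:add/blt ; pair
t=2 i4:sll ; RAW r0
t=3 i5:mulh ; no-port MUL/MUL
t=4 i6:mulh ; no-port MUL/BR
t=5 i7,i8:blt/add ; pair
t=6 i9:sub ; WAW r3
t=7 i10,i11:and/and ; pair
t=8 i12,i13:sub/ld ; pair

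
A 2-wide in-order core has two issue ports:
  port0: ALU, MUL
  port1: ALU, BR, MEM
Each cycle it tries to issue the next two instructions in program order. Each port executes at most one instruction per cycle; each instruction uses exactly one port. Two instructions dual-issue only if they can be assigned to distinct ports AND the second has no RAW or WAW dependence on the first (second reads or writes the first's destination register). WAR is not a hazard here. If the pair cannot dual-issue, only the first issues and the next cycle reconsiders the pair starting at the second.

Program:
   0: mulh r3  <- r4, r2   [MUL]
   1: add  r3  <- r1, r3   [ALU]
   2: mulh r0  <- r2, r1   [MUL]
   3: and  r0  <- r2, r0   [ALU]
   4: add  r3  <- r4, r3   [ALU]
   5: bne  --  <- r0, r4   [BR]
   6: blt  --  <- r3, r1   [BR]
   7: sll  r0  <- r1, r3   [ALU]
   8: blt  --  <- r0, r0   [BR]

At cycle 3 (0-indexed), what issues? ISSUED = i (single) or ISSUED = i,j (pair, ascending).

[0] i0  mulh  -- RAW+WAW r3
[1] i1&i2  add mulh  -- 2-wide
[2] i3&i4  and add  -- 2-wide
[3] i5  bne  -- no-port BR/BR
[4] i6&i7  blt sll  -- 2-wide
[5] i8  blt  -- tail

ISSUED = 5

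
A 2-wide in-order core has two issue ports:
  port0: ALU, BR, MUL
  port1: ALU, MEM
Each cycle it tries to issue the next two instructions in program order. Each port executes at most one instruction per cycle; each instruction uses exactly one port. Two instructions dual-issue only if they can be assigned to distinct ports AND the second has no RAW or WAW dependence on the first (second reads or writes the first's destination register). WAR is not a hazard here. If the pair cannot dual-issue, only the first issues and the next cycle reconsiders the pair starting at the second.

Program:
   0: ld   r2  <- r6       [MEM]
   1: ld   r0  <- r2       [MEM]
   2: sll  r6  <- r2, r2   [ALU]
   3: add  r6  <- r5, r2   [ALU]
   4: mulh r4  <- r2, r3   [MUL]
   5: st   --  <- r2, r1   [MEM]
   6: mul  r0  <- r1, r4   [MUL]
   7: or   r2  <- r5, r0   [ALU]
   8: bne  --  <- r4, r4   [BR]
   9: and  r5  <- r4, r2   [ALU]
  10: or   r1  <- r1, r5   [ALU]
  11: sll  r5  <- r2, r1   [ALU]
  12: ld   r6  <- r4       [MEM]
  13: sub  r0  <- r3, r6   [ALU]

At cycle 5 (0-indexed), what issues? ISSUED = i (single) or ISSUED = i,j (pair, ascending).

ISSUED = 9

t=0 i0:ld ; no-port MEM/MEM
t=1 i1,i2:ld/sll ; dual
t=2 i3,i4:add/mulh ; dual
t=3 i5,i6:st/mul ; dual
t=4 i7,i8:or/bne ; dual
t=5 i9:and ; RAW r5
t=6 i10:or ; RAW r1
t=7 i11,i12:sll/ld ; dual
t=8 i13:sub ; tail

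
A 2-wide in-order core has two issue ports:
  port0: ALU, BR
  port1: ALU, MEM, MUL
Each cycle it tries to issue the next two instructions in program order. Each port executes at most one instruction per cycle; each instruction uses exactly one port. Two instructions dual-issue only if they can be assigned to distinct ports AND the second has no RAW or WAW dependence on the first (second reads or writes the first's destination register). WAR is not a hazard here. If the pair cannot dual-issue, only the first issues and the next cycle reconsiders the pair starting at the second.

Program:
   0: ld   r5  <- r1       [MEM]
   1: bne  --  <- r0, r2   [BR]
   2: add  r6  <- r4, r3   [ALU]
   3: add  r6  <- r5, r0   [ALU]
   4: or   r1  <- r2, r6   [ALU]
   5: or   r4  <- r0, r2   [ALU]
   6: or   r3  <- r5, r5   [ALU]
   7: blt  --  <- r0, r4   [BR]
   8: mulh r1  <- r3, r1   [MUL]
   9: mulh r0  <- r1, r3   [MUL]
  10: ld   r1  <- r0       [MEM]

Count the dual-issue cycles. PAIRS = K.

PAIRS = 3

#0 head=0: ld bne i0,i1 2-wide
#1 head=2: add i2 WAW r6
#2 head=3: add i3 RAW r6
#3 head=4: or or i4,i5 2-wide
#4 head=6: or blt i6,i7 2-wide
#5 head=8: mulh i8 no-port MUL/MUL
#6 head=9: mulh i9 no-port MUL/MEM
#7 head=10: ld i10 tail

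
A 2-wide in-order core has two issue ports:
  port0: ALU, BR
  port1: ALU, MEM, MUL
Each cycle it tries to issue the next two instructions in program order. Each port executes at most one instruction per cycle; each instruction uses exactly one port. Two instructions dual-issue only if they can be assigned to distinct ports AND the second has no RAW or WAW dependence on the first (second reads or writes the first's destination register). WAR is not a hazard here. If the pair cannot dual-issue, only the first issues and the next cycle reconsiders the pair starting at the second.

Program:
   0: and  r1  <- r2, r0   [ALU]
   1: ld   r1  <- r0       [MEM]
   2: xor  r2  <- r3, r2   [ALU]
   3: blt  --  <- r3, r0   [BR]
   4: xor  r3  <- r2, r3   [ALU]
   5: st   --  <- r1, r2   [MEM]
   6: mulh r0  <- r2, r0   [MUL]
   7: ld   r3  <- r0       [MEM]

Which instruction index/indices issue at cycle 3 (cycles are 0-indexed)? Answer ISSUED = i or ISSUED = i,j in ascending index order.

ISSUED = 5

0. and.ALU @i0  | WAW r1
1. ld.MEM xor.ALU @i1+i2  | dual
2. blt.BR xor.ALU @i3+i4  | dual
3. st.MEM @i5  | no-port MEM/MUL
4. mulh.MUL @i6  | no-port MUL/MEM
5. ld.MEM @i7  | tail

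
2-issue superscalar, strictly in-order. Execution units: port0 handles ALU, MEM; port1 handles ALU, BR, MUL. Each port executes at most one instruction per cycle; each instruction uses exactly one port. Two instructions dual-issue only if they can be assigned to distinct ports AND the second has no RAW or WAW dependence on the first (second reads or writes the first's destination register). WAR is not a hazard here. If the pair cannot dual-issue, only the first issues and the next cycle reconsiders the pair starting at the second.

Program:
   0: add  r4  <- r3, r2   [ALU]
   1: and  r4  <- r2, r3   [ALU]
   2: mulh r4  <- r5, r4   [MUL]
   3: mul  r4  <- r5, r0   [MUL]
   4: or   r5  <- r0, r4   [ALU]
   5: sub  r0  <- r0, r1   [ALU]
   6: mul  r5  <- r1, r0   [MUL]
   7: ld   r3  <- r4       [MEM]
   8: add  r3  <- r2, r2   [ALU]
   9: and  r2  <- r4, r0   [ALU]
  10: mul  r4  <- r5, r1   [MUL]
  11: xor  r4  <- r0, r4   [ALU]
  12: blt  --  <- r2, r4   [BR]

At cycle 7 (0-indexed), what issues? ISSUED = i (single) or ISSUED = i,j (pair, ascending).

c0: i0 add.ALU  WAW r4
c1: i1 and.ALU  RAW+WAW r4
c2: i2 mulh.MUL  no-port MUL/MUL
c3: i3 mul.MUL  RAW r4
c4: i4,i5 or.ALU+sub.ALU  pair
c5: i6,i7 mul.MUL+ld.MEM  pair
c6: i8,i9 add.ALU+and.ALU  pair
c7: i10 mul.MUL  RAW+WAW r4
c8: i11 xor.ALU  RAW r4
c9: i12 blt.BR  tail

ISSUED = 10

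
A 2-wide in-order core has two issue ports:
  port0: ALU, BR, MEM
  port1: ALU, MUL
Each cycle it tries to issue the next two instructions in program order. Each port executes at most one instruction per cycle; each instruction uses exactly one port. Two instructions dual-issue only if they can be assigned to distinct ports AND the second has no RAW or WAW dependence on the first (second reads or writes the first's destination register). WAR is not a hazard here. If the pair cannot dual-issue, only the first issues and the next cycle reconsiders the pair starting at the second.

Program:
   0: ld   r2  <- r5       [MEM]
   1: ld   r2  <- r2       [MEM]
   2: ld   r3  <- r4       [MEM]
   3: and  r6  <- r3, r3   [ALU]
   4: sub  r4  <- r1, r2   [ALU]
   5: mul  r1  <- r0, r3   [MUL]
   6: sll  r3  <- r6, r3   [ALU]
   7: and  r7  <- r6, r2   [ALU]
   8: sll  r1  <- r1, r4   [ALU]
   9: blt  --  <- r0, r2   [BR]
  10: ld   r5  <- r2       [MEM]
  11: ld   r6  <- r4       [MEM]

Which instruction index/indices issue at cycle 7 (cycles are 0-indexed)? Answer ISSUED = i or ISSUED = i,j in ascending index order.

ISSUED = 10

0. ld @i0  | no-port MEM/MEM
1. ld @i1  | no-port MEM/MEM
2. ld @i2  | RAW r3
3. and/sub @i3/i4  | dual
4. mul/sll @i5/i6  | dual
5. and/sll @i7/i8  | dual
6. blt @i9  | no-port BR/MEM
7. ld @i10  | no-port MEM/MEM
8. ld @i11  | tail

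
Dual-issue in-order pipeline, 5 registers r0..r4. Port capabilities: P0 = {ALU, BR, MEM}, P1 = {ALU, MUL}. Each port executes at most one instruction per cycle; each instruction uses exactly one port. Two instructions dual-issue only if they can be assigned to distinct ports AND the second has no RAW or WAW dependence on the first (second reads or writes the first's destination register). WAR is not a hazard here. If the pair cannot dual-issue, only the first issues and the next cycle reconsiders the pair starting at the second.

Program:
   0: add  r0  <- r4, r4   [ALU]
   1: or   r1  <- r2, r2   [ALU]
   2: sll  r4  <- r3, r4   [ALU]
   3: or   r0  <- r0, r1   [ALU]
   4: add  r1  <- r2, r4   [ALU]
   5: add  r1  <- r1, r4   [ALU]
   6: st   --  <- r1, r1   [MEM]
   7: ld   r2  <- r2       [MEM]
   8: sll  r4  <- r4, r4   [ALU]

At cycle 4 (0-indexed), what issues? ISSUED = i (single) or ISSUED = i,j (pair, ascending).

0. add.ALU+or.ALU @i0+i1  | 2-wide
1. sll.ALU+or.ALU @i2+i3  | 2-wide
2. add.ALU @i4  | RAW+WAW r1
3. add.ALU @i5  | RAW r1
4. st.MEM @i6  | no-port MEM/MEM
5. ld.MEM+sll.ALU @i7+i8  | 2-wide

ISSUED = 6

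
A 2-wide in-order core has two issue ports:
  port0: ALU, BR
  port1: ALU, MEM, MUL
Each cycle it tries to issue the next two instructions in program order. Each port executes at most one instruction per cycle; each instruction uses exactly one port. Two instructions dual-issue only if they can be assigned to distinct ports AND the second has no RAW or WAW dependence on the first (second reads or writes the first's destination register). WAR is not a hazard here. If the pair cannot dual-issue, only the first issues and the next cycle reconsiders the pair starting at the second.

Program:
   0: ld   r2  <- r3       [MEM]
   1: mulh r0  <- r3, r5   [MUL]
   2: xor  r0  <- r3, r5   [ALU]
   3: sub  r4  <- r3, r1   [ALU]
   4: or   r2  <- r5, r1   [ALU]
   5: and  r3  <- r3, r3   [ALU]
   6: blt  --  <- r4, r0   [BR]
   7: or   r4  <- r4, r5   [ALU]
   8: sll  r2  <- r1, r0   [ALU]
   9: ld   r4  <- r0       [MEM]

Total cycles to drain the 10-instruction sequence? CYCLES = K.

CYCLES = 6

#0 head=0: ld.MEM i0 no-port MEM/MUL
#1 head=1: mulh.MUL i1 WAW r0
#2 head=2: xor.ALU;sub.ALU i2/i3 2-wide
#3 head=4: or.ALU;and.ALU i4/i5 2-wide
#4 head=6: blt.BR;or.ALU i6/i7 2-wide
#5 head=8: sll.ALU;ld.MEM i8/i9 2-wide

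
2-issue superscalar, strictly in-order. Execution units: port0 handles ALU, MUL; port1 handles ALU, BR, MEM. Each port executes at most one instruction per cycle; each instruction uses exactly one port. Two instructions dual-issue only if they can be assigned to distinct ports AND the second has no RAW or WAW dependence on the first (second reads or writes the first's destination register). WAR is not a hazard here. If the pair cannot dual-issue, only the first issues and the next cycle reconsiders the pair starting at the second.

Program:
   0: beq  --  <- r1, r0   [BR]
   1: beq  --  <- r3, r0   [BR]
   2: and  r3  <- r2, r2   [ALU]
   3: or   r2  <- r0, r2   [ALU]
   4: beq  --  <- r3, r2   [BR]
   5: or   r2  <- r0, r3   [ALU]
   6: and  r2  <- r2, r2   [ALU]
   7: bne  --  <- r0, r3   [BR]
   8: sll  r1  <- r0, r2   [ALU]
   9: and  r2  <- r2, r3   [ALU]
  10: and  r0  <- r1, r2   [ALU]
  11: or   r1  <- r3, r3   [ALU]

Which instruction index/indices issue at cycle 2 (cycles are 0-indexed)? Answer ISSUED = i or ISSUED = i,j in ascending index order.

ISSUED = 3

t=0 i0:beq.BR ; no-port BR/BR
t=1 i1/i2:beq.BR+and.ALU ; dual
t=2 i3:or.ALU ; RAW r2
t=3 i4/i5:beq.BR+or.ALU ; dual
t=4 i6/i7:and.ALU+bne.BR ; dual
t=5 i8/i9:sll.ALU+and.ALU ; dual
t=6 i10/i11:and.ALU+or.ALU ; dual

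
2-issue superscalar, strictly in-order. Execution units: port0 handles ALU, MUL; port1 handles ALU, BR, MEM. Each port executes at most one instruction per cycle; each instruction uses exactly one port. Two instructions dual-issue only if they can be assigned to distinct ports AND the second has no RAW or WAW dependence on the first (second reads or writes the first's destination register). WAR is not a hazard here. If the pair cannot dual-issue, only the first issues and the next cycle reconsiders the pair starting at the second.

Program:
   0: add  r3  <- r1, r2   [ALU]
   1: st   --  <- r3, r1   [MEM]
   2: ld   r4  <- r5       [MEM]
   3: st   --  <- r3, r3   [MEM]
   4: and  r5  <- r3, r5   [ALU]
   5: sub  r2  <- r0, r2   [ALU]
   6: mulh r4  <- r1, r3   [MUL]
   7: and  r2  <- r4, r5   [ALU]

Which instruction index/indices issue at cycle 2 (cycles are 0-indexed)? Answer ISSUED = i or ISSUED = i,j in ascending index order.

  cy0 -> i0 (add.ALU) RAW r3
  cy1 -> i1 (st.MEM) no-port MEM/MEM
  cy2 -> i2 (ld.MEM) no-port MEM/MEM
  cy3 -> i3+i4 (st.MEM+and.ALU) 2-wide
  cy4 -> i5+i6 (sub.ALU+mulh.MUL) 2-wide
  cy5 -> i7 (and.ALU) tail

ISSUED = 2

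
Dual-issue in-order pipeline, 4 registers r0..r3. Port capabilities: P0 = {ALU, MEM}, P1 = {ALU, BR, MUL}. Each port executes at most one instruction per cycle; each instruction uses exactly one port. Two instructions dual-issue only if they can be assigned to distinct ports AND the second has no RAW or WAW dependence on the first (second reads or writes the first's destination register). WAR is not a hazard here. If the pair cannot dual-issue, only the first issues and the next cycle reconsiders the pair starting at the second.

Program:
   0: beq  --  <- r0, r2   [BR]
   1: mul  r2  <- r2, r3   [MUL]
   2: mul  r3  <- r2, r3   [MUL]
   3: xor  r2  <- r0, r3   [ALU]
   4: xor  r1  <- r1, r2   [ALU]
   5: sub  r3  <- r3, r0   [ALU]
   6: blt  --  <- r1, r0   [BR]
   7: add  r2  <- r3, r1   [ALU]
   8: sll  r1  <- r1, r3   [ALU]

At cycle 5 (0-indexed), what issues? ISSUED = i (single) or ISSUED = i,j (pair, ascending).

ISSUED = 6,7

0. beq @i0  | no-port BR/MUL
1. mul @i1  | no-port MUL/MUL
2. mul @i2  | RAW r3
3. xor @i3  | RAW r2
4. xor;sub @i4&i5  | 2-wide
5. blt;add @i6&i7  | 2-wide
6. sll @i8  | tail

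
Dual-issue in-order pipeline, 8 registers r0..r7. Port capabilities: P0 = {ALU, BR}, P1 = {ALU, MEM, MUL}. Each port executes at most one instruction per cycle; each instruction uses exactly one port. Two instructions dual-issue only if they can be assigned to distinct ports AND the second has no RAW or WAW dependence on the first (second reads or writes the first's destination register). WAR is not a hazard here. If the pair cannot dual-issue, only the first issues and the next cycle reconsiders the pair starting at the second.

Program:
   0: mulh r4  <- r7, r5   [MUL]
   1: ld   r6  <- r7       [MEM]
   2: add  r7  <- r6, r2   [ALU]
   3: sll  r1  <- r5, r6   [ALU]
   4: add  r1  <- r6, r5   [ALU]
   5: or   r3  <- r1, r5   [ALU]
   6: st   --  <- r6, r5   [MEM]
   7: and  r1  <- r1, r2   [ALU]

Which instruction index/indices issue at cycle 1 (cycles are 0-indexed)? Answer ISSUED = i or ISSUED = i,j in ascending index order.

ISSUED = 1

#0 head=0: mulh.MUL i0 no-port MUL/MEM
#1 head=1: ld.MEM i1 RAW r6
#2 head=2: add.ALU;sll.ALU i2&i3 dual
#3 head=4: add.ALU i4 RAW r1
#4 head=5: or.ALU;st.MEM i5&i6 dual
#5 head=7: and.ALU i7 tail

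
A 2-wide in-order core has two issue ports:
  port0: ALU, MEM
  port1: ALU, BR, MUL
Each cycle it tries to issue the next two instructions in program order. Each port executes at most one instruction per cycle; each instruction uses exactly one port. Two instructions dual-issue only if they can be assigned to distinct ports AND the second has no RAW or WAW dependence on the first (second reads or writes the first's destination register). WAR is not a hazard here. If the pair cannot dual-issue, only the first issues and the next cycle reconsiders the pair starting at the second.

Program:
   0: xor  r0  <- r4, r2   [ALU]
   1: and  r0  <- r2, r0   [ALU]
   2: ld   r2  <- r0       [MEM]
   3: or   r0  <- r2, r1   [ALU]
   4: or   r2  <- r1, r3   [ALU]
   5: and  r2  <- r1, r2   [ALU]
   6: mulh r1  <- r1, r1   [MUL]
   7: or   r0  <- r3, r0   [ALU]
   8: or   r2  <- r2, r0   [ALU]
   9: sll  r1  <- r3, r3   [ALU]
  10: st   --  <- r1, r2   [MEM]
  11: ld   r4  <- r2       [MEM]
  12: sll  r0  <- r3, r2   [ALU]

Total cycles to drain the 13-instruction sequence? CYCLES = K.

c0: i0 xor.ALU  RAW+WAW r0
c1: i1 and.ALU  RAW r0
c2: i2 ld.MEM  RAW r2
c3: i3+i4 or.ALU;or.ALU  2-wide
c4: i5+i6 and.ALU;mulh.MUL  2-wide
c5: i7 or.ALU  RAW r0
c6: i8+i9 or.ALU;sll.ALU  2-wide
c7: i10 st.MEM  no-port MEM/MEM
c8: i11+i12 ld.MEM;sll.ALU  2-wide

CYCLES = 9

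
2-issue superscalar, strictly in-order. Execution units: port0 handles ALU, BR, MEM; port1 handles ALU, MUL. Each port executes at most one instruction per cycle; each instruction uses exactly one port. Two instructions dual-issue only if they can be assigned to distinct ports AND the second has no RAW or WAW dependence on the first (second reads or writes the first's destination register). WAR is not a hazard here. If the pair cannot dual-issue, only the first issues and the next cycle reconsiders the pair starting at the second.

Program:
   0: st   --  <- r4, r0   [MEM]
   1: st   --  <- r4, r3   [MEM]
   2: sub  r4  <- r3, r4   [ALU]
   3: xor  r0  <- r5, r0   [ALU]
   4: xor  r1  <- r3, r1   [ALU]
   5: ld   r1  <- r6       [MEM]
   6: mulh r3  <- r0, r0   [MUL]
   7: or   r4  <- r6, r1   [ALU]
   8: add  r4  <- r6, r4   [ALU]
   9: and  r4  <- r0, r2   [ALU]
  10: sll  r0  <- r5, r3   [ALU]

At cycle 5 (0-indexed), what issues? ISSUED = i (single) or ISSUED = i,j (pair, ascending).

0. st @i0  | no-port MEM/MEM
1. st sub @i1+i2  | pair
2. xor xor @i3+i4  | pair
3. ld mulh @i5+i6  | pair
4. or @i7  | RAW+WAW r4
5. add @i8  | WAW r4
6. and sll @i9+i10  | pair

ISSUED = 8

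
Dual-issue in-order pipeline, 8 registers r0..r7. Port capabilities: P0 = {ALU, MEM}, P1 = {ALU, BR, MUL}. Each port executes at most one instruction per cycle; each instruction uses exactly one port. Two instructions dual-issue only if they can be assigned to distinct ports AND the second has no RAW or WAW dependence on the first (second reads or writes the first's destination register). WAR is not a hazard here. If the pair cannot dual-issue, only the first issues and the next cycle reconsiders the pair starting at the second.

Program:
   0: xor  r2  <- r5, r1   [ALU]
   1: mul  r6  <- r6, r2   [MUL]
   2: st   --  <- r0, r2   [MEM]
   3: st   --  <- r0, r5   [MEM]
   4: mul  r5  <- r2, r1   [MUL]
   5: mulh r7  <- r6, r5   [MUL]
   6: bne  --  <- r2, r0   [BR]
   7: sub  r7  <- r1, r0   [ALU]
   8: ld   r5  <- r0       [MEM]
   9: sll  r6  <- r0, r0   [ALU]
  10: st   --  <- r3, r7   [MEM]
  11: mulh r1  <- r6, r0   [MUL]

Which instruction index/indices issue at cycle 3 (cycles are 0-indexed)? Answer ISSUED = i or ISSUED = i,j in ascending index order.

ISSUED = 5

[0] i0  xor.ALU  -- RAW r2
[1] i1,i2  mul.MUL;st.MEM  -- pair
[2] i3,i4  st.MEM;mul.MUL  -- pair
[3] i5  mulh.MUL  -- no-port MUL/BR
[4] i6,i7  bne.BR;sub.ALU  -- pair
[5] i8,i9  ld.MEM;sll.ALU  -- pair
[6] i10,i11  st.MEM;mulh.MUL  -- pair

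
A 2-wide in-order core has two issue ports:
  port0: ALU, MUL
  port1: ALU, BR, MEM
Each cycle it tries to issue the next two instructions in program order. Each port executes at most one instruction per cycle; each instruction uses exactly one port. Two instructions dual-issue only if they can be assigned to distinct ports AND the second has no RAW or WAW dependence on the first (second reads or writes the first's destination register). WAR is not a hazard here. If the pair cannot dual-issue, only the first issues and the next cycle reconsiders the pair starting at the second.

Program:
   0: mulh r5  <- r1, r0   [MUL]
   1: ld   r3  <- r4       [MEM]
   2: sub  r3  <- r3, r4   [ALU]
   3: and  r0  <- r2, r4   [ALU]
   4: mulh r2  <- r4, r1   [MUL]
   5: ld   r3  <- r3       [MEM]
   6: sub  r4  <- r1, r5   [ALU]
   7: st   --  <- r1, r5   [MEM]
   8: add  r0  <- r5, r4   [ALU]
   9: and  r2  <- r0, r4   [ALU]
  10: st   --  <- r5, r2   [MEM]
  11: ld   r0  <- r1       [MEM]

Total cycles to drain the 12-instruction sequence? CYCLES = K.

CYCLES = 8

#0 head=0: mulh/ld i0/i1 dual
#1 head=2: sub/and i2/i3 dual
#2 head=4: mulh/ld i4/i5 dual
#3 head=6: sub/st i6/i7 dual
#4 head=8: add i8 RAW r0
#5 head=9: and i9 RAW r2
#6 head=10: st i10 no-port MEM/MEM
#7 head=11: ld i11 tail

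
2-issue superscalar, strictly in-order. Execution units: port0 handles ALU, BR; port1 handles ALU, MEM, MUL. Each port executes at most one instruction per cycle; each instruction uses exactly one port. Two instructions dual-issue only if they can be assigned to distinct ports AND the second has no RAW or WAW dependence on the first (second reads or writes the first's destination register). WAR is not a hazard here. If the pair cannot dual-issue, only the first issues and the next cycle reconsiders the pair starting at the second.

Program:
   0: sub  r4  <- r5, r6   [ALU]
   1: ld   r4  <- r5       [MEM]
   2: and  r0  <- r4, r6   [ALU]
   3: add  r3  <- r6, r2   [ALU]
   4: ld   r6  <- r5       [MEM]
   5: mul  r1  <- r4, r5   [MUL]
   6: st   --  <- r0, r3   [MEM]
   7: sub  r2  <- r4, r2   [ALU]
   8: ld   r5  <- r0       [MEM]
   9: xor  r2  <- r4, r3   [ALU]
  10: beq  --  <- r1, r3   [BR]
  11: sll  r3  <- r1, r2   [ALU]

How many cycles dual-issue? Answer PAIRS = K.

[0] i0  sub  -- WAW r4
[1] i1  ld  -- RAW r4
[2] i2/i3  and+add  -- dual
[3] i4  ld  -- no-port MEM/MUL
[4] i5  mul  -- no-port MUL/MEM
[5] i6/i7  st+sub  -- dual
[6] i8/i9  ld+xor  -- dual
[7] i10/i11  beq+sll  -- dual

PAIRS = 4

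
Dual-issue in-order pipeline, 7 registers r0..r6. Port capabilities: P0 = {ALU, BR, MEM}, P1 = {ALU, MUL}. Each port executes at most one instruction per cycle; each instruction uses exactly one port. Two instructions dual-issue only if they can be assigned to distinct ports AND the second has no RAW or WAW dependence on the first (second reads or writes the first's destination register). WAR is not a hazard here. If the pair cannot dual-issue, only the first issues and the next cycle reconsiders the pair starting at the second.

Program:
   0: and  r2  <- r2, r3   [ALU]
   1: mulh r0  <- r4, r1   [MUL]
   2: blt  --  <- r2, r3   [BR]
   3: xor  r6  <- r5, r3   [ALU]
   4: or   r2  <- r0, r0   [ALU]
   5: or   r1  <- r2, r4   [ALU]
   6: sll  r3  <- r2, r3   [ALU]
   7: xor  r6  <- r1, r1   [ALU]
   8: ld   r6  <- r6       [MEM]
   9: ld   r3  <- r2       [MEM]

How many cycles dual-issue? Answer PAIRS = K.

t=0 i0&i1:and.ALU+mulh.MUL ; 2-wide
t=1 i2&i3:blt.BR+xor.ALU ; 2-wide
t=2 i4:or.ALU ; RAW r2
t=3 i5&i6:or.ALU+sll.ALU ; 2-wide
t=4 i7:xor.ALU ; RAW+WAW r6
t=5 i8:ld.MEM ; no-port MEM/MEM
t=6 i9:ld.MEM ; tail

PAIRS = 3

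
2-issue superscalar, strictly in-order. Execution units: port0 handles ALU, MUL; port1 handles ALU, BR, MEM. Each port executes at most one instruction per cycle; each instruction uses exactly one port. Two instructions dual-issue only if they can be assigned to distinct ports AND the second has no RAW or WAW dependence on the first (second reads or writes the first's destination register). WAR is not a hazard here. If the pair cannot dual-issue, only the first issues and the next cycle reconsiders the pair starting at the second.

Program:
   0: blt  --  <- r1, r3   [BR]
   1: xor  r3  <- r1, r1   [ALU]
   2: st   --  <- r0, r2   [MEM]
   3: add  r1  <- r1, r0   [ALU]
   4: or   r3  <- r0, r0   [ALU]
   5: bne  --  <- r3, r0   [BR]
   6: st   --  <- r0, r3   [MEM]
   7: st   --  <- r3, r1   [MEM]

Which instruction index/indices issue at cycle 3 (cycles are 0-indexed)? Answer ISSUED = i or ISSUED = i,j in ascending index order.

[0] i0+i1  blt xor  -- dual
[1] i2+i3  st add  -- dual
[2] i4  or  -- RAW r3
[3] i5  bne  -- no-port BR/MEM
[4] i6  st  -- no-port MEM/MEM
[5] i7  st  -- tail

ISSUED = 5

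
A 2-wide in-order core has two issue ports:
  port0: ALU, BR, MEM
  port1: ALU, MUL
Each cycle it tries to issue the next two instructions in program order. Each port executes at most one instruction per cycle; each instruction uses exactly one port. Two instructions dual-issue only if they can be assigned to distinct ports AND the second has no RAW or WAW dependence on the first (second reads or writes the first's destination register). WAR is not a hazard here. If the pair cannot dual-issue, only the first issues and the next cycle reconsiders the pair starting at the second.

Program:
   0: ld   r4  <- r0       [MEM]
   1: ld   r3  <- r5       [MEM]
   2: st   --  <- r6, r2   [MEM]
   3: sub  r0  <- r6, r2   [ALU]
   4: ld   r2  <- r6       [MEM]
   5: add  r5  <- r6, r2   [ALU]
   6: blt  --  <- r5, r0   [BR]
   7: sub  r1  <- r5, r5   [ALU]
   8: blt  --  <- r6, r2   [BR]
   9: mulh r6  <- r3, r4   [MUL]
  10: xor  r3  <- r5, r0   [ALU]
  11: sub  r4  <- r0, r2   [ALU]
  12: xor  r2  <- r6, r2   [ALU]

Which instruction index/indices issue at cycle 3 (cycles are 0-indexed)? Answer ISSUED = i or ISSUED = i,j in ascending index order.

t=0 i0:ld.MEM ; no-port MEM/MEM
t=1 i1:ld.MEM ; no-port MEM/MEM
t=2 i2,i3:st.MEM/sub.ALU ; pair
t=3 i4:ld.MEM ; RAW r2
t=4 i5:add.ALU ; RAW r5
t=5 i6,i7:blt.BR/sub.ALU ; pair
t=6 i8,i9:blt.BR/mulh.MUL ; pair
t=7 i10,i11:xor.ALU/sub.ALU ; pair
t=8 i12:xor.ALU ; tail

ISSUED = 4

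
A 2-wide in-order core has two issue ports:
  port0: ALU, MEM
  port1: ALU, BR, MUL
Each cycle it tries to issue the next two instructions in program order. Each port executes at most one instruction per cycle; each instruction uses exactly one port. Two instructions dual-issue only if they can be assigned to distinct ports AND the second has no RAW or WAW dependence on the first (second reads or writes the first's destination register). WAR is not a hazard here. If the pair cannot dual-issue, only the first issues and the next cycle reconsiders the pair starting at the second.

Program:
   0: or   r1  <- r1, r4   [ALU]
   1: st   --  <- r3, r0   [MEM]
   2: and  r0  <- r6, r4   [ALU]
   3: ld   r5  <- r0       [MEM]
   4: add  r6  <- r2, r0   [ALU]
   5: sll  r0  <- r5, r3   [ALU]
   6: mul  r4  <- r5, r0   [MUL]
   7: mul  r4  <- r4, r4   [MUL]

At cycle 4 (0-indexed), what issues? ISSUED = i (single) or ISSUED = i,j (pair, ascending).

0. or.ALU/st.MEM @i0+i1  | pair
1. and.ALU @i2  | RAW r0
2. ld.MEM/add.ALU @i3+i4  | pair
3. sll.ALU @i5  | RAW r0
4. mul.MUL @i6  | no-port MUL/MUL
5. mul.MUL @i7  | tail

ISSUED = 6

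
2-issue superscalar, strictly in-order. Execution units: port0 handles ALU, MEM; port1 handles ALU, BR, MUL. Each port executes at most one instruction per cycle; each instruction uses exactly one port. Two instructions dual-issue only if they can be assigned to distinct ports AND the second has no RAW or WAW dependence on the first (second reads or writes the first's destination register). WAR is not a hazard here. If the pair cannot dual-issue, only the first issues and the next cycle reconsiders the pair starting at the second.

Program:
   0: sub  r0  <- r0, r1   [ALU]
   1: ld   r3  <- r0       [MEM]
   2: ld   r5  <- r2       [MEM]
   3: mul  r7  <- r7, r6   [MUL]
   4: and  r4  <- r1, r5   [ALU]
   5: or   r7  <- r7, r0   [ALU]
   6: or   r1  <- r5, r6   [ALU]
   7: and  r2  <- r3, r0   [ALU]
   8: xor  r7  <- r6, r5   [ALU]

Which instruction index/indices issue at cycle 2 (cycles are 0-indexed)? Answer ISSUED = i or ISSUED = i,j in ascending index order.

[0] i0  sub.ALU  -- RAW r0
[1] i1  ld.MEM  -- no-port MEM/MEM
[2] i2+i3  ld.MEM mul.MUL  -- dual
[3] i4+i5  and.ALU or.ALU  -- dual
[4] i6+i7  or.ALU and.ALU  -- dual
[5] i8  xor.ALU  -- tail

ISSUED = 2,3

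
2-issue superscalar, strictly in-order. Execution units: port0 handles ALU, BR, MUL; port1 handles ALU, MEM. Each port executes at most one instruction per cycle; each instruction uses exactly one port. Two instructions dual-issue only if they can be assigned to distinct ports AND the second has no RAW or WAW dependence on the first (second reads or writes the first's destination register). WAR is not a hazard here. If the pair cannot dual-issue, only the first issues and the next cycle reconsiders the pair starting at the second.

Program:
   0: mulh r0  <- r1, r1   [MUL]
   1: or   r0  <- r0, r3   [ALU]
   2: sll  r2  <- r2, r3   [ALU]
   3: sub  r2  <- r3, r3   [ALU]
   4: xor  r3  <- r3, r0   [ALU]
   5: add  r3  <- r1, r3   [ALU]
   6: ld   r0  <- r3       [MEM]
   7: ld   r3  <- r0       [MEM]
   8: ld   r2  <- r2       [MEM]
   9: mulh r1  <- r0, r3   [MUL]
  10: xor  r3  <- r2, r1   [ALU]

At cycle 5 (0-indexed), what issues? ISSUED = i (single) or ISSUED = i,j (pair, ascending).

#0 head=0: mulh.MUL i0 RAW+WAW r0
#1 head=1: or.ALU/sll.ALU i1+i2 dual
#2 head=3: sub.ALU/xor.ALU i3+i4 dual
#3 head=5: add.ALU i5 RAW r3
#4 head=6: ld.MEM i6 no-port MEM/MEM
#5 head=7: ld.MEM i7 no-port MEM/MEM
#6 head=8: ld.MEM/mulh.MUL i8+i9 dual
#7 head=10: xor.ALU i10 tail

ISSUED = 7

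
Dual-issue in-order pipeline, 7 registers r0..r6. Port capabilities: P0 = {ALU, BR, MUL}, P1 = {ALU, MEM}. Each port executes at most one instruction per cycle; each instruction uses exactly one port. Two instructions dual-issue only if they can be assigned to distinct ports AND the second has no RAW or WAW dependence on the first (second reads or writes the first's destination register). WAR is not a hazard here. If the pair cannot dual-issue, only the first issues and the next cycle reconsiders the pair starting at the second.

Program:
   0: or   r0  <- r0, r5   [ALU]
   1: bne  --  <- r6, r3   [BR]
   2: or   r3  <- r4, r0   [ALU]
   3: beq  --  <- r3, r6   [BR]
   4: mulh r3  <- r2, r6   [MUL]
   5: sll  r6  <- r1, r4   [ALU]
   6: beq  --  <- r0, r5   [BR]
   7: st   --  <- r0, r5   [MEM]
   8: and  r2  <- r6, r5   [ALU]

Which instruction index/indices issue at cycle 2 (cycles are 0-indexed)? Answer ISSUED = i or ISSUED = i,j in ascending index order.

c0: i0+i1 or.ALU/bne.BR  dual
c1: i2 or.ALU  RAW r3
c2: i3 beq.BR  no-port BR/MUL
c3: i4+i5 mulh.MUL/sll.ALU  dual
c4: i6+i7 beq.BR/st.MEM  dual
c5: i8 and.ALU  tail

ISSUED = 3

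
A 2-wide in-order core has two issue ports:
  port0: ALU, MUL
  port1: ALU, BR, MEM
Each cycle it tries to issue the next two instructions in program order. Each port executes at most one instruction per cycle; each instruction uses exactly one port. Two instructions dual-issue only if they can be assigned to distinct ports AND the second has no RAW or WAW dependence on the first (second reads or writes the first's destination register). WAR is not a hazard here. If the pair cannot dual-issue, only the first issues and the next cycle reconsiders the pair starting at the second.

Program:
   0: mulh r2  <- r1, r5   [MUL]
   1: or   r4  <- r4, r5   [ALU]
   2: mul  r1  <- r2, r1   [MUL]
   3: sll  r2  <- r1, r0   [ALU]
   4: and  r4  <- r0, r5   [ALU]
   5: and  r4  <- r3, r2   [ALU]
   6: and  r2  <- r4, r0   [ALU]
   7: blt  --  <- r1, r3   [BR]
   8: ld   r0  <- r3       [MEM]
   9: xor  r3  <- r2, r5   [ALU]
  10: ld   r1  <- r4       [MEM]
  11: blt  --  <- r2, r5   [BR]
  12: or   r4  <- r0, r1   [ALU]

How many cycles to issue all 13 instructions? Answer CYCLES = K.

CYCLES = 8

c0: i0+i1 mulh.MUL+or.ALU  dual
c1: i2 mul.MUL  RAW r1
c2: i3+i4 sll.ALU+and.ALU  dual
c3: i5 and.ALU  RAW r4
c4: i6+i7 and.ALU+blt.BR  dual
c5: i8+i9 ld.MEM+xor.ALU  dual
c6: i10 ld.MEM  no-port MEM/BR
c7: i11+i12 blt.BR+or.ALU  dual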